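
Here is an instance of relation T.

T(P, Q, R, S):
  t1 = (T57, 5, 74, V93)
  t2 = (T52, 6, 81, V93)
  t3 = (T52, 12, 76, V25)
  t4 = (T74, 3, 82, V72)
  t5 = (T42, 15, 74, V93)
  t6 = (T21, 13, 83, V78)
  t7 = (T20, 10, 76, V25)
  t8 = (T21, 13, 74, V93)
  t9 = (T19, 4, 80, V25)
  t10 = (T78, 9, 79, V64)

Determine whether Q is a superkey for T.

Rows 6 and 8 have the same Q value Q=13 but are distinct tuples, so Q does not determine every attribute — not a superkey.

No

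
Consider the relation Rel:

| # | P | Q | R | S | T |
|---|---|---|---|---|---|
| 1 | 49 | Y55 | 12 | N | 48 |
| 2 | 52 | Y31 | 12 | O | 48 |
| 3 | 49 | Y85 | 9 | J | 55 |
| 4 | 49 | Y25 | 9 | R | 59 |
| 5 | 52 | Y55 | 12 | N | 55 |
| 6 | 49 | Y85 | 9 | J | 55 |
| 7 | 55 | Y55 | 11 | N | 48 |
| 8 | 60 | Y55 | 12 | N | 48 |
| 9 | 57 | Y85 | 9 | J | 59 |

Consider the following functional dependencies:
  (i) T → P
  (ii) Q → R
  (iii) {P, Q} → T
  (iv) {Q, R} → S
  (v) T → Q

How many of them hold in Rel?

2

(i) T → P: T=48: rows 1, 2, 7, 8 → P takes values {49, 52, 55, 60} — violation; T=55: rows 3, 5, 6 → P takes values {49, 52} — violation; T=59: rows 4, 9 → P takes values {49, 57} — violation — fails.
(ii) Q → R: Q=Y55: rows 1, 5, 7, 8 → R takes values {12, 11} — violation — fails.
(iii) {P, Q} → T: every LHS value maps to a single RHS value — holds.
(iv) {Q, R} → S: every LHS value maps to a single RHS value — holds.
(v) T → Q: T=48: rows 1, 2, 7, 8 → Q takes values {Y55, Y31} — violation; T=55: rows 3, 5, 6 → Q takes values {Y85, Y55} — violation; T=59: rows 4, 9 → Q takes values {Y25, Y85} — violation — fails.
2 of the 5 dependencies hold.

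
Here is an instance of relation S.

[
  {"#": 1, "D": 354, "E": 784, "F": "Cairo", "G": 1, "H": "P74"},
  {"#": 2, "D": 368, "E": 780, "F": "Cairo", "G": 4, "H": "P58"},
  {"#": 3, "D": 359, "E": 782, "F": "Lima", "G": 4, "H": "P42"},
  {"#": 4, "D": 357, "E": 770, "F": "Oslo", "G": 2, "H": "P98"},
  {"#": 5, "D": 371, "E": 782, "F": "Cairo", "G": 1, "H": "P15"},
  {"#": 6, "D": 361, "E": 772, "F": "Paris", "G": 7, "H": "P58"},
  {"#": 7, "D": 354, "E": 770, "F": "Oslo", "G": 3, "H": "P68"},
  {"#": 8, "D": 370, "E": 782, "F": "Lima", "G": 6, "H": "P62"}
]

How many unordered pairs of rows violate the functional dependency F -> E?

F=Cairo: violating pairs (1,2), (1,5), (2,5) — 3 pairs.
F=Lima: all 2 rows agree on E — 0 pairs.
F=Oslo: all 2 rows agree on E — 0 pairs.

3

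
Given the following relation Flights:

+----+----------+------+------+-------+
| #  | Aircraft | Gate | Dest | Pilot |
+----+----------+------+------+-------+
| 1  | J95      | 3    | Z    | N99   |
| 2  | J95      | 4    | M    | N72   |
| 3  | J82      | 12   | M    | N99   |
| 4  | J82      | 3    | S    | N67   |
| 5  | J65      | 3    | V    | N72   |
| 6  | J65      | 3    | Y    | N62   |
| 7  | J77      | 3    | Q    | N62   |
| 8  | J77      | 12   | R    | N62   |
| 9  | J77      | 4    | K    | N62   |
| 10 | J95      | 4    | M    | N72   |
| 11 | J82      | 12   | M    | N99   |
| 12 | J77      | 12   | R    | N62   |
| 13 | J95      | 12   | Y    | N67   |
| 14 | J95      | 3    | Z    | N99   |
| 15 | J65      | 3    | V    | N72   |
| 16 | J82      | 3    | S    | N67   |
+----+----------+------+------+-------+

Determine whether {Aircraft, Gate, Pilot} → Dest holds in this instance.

Yes

(Aircraft=J95, Gate=3, Pilot=N99): rows 1, 14 → Dest = Z, Z ✓
(Aircraft=J95, Gate=4, Pilot=N72): rows 2, 10 → Dest = M, M ✓
(Aircraft=J82, Gate=12, Pilot=N99): rows 3, 11 → Dest = M, M ✓
(Aircraft=J82, Gate=3, Pilot=N67): rows 4, 16 → Dest = S, S ✓
(Aircraft=J65, Gate=3, Pilot=N72): rows 5, 15 → Dest = V, V ✓
(Aircraft=J65, Gate=3, Pilot=N62): row 6 → Dest = Y ✓
(Aircraft=J77, Gate=3, Pilot=N62): row 7 → Dest = Q ✓
(Aircraft=J77, Gate=12, Pilot=N62): rows 8, 12 → Dest = R, R ✓
(Aircraft=J77, Gate=4, Pilot=N62): row 9 → Dest = K ✓
(Aircraft=J95, Gate=12, Pilot=N67): row 13 → Dest = Y ✓
Every {Aircraft, Gate, Pilot} value is associated with a single Dest value, so {Aircraft, Gate, Pilot} → Dest holds.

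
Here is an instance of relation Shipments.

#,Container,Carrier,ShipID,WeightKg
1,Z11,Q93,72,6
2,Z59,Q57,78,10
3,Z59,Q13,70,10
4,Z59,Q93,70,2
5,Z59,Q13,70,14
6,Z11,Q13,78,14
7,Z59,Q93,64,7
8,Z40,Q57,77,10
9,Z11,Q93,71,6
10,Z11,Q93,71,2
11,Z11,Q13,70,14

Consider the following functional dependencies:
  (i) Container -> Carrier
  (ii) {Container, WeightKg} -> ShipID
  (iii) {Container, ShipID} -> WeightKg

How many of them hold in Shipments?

(i) Container -> Carrier: Container=Z11: rows 1, 6, 9, 10, 11 → Carrier takes values {Q93, Q13} — violation; Container=Z59: rows 2, 3, 4, 5, 7 → Carrier takes values {Q57, Q13, Q93} — violation — fails.
(ii) {Container, WeightKg} -> ShipID: (Container=Z11, WeightKg=6): rows 1, 9 → ShipID takes values {72, 71} — violation; (Container=Z59, WeightKg=10): rows 2, 3 → ShipID takes values {78, 70} — violation; (Container=Z11, WeightKg=14): rows 6, 11 → ShipID takes values {78, 70} — violation — fails.
(iii) {Container, ShipID} -> WeightKg: (Container=Z59, ShipID=70): rows 3, 4, 5 → WeightKg takes values {10, 2, 14} — violation; (Container=Z11, ShipID=71): rows 9, 10 → WeightKg takes values {6, 2} — violation — fails.
None of the 3 dependencies hold.

0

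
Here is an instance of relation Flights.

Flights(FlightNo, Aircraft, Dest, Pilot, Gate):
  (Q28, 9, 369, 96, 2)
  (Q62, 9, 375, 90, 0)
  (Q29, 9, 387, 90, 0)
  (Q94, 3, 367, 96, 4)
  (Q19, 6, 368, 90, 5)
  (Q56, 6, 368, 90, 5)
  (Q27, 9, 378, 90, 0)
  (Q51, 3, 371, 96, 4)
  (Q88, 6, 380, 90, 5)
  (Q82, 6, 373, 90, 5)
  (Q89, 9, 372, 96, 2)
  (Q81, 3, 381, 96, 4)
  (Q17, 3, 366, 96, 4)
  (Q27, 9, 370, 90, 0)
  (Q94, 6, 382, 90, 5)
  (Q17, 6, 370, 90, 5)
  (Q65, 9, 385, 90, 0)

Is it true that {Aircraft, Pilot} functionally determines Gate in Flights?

(Aircraft=9, Pilot=96): 2 rows → Gate = 2, 2 ✓
(Aircraft=9, Pilot=90): 5 rows → Gate = 0, 0, 0, 0, 0 ✓
(Aircraft=3, Pilot=96): 4 rows → Gate = 4, 4, 4, 4 ✓
(Aircraft=6, Pilot=90): 6 rows → Gate = 5, 5, 5, 5, 5, 5 ✓
Every {Aircraft, Pilot} value is associated with a single Gate value, so {Aircraft, Pilot} -> Gate holds.

Yes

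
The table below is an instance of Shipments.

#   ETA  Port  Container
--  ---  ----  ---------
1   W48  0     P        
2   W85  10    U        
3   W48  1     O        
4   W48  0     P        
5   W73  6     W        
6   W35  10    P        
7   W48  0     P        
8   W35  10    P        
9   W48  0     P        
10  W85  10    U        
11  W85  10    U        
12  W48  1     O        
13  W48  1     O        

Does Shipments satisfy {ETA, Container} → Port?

Yes

(ETA=W48, Container=P): rows 1, 4, 7, 9 → Port = 0, 0, 0, 0 ✓
(ETA=W85, Container=U): rows 2, 10, 11 → Port = 10, 10, 10 ✓
(ETA=W48, Container=O): rows 3, 12, 13 → Port = 1, 1, 1 ✓
(ETA=W73, Container=W): row 5 → Port = 6 ✓
(ETA=W35, Container=P): rows 6, 8 → Port = 10, 10 ✓
Every {ETA, Container} value is associated with a single Port value, so {ETA, Container} → Port holds.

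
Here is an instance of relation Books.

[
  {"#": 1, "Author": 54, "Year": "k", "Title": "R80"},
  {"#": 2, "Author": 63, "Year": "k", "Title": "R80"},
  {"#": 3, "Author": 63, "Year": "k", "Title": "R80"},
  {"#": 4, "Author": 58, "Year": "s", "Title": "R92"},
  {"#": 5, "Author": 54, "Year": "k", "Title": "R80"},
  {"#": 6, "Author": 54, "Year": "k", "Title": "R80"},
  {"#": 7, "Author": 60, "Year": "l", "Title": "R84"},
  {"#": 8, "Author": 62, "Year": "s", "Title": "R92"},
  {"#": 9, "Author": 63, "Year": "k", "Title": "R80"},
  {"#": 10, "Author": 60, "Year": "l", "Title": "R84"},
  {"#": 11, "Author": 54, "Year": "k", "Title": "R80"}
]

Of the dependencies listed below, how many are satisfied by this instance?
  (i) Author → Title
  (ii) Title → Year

(i) Author → Title: every LHS value maps to a single RHS value — holds.
(ii) Title → Year: every LHS value maps to a single RHS value — holds.
2 of the 2 dependencies hold.

2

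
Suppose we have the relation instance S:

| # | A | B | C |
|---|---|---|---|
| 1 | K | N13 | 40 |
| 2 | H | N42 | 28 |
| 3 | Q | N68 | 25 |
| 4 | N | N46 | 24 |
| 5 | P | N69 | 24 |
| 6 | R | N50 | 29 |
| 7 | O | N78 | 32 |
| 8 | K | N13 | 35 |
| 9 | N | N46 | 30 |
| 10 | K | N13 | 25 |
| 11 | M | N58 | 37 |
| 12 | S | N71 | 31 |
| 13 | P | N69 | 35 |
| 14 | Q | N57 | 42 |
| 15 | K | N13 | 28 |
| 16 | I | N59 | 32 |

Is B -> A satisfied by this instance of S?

Yes

B=N13: rows 1, 8, 10, 15 → A = K, K, K, K ✓
B=N42: row 2 → A = H ✓
B=N68: row 3 → A = Q ✓
B=N46: rows 4, 9 → A = N, N ✓
B=N69: rows 5, 13 → A = P, P ✓
B=N50: row 6 → A = R ✓
B=N78: row 7 → A = O ✓
B=N58: row 11 → A = M ✓
B=N71: row 12 → A = S ✓
B=N57: row 14 → A = Q ✓
B=N59: row 16 → A = I ✓
Every B value is associated with a single A value, so B -> A holds.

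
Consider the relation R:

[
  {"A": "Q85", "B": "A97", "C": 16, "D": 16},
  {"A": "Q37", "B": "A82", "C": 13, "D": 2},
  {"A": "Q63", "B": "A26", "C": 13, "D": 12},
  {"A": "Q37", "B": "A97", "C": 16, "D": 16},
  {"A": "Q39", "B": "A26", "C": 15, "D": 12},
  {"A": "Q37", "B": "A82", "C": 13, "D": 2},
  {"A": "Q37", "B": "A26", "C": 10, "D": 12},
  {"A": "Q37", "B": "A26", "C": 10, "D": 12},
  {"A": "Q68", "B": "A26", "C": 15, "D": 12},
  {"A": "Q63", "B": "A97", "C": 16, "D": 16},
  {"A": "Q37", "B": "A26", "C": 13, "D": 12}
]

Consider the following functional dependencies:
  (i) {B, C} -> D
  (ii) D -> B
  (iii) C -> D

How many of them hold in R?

(i) {B, C} -> D: every LHS value maps to a single RHS value — holds.
(ii) D -> B: every LHS value maps to a single RHS value — holds.
(iii) C -> D: C=13: 4 rows → D takes values {2, 12} — violation — fails.
2 of the 3 dependencies hold.

2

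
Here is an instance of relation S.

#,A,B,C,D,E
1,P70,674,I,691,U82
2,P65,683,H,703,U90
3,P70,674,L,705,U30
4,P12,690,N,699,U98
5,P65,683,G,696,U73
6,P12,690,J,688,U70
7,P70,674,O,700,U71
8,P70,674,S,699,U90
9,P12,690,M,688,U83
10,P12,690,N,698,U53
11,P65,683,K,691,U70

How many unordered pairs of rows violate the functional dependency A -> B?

0

A=P70: all 4 rows agree on B — 0 pairs.
A=P65: all 3 rows agree on B — 0 pairs.
A=P12: all 4 rows agree on B — 0 pairs.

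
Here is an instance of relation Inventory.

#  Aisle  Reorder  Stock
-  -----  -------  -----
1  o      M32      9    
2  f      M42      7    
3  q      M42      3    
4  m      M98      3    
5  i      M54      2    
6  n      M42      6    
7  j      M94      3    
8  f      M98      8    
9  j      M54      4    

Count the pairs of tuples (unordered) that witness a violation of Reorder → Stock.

5

Reorder=M42: violating pairs (2,3), (2,6), (3,6) — 3 pairs.
Reorder=M98: violating pairs (4,8) — 1 pair.
Reorder=M54: violating pairs (5,9) — 1 pair.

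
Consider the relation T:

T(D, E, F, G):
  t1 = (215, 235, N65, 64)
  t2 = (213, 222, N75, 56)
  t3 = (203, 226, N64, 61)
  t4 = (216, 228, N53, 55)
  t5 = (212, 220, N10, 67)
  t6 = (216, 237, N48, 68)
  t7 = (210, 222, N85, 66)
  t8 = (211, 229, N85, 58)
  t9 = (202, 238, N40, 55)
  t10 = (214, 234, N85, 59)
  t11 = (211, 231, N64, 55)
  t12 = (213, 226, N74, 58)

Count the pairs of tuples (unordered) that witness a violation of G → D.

4

G=55: violating pairs (4,9), (4,11), (9,11) — 3 pairs.
G=58: violating pairs (8,12) — 1 pair.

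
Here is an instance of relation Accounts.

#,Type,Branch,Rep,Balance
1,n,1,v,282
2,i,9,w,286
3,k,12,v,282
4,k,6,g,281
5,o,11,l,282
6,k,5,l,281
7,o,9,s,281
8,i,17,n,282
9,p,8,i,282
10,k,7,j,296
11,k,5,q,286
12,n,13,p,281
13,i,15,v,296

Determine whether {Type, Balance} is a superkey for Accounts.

No

Rows 4 and 6 have the same {Type, Balance} value (Type=k, Balance=281) but are distinct tuples, so {Type, Balance} does not determine every attribute — not a superkey.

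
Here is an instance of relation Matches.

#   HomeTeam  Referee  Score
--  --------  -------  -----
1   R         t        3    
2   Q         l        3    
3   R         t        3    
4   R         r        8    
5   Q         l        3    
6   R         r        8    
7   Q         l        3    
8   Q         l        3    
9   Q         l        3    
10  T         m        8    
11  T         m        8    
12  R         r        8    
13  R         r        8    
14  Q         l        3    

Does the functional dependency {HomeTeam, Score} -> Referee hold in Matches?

Yes

(HomeTeam=R, Score=3): rows 1, 3 → Referee = t, t ✓
(HomeTeam=Q, Score=3): rows 2, 5, 7, 8, 9, 14 → Referee = l, l, l, l, l, l ✓
(HomeTeam=R, Score=8): rows 4, 6, 12, 13 → Referee = r, r, r, r ✓
(HomeTeam=T, Score=8): rows 10, 11 → Referee = m, m ✓
Every {HomeTeam, Score} value is associated with a single Referee value, so {HomeTeam, Score} -> Referee holds.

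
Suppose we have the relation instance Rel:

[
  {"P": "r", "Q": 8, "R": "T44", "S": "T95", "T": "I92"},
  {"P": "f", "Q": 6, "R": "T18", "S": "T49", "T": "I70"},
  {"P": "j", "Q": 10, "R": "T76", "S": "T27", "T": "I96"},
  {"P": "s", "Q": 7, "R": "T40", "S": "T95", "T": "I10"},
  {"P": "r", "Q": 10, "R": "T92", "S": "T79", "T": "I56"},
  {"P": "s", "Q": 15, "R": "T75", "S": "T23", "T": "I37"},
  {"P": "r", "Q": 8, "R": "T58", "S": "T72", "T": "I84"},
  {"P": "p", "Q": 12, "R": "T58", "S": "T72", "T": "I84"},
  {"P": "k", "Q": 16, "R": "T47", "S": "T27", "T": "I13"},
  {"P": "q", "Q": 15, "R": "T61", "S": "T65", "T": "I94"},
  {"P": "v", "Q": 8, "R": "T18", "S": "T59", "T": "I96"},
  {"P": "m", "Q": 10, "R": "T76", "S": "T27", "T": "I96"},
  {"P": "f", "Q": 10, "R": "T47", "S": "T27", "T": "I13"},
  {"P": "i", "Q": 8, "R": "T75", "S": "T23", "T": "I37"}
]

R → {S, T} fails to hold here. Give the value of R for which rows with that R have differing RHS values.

R=T44: 1 row → {S,T} = (T95, I92) ✓
R=T18: 2 rows → {S,T} takes values {(T49, I70), (T59, I96)} — violation
R=T76: 2 rows → {S,T} = (T27, I96), (T27, I96) ✓
R=T40: 1 row → {S,T} = (T95, I10) ✓
R=T92: 1 row → {S,T} = (T79, I56) ✓
R=T75: 2 rows → {S,T} = (T23, I37), (T23, I37) ✓
R=T58: 2 rows → {S,T} = (T72, I84), (T72, I84) ✓
R=T47: 2 rows → {S,T} = (T27, I13), (T27, I13) ✓
R=T61: 1 row → {S,T} = (T65, I94) ✓
The only R value with inconsistent RHS is R=T18.

T18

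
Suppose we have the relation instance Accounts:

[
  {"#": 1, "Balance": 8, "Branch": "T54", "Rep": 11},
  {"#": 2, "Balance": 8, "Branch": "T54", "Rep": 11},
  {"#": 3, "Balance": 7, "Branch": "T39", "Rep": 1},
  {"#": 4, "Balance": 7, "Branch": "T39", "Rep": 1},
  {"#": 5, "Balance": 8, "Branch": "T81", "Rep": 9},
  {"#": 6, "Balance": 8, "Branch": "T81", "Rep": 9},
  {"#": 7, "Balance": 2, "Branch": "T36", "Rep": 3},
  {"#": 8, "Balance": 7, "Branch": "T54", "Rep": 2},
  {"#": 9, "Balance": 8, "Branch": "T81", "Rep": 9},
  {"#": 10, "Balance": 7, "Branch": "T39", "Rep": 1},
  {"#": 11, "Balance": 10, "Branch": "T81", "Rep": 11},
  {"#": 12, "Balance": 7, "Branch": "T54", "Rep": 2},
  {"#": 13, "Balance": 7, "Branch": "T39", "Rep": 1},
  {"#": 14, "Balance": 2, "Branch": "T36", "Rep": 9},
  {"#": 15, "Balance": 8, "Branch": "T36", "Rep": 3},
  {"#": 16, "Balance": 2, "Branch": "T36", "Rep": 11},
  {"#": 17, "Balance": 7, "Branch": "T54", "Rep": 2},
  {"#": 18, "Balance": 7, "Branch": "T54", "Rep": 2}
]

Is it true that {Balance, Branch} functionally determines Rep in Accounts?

(Balance=8, Branch=T54): rows 1, 2 → Rep = 11, 11 ✓
(Balance=7, Branch=T39): rows 3, 4, 10, 13 → Rep = 1, 1, 1, 1 ✓
(Balance=8, Branch=T81): rows 5, 6, 9 → Rep = 9, 9, 9 ✓
(Balance=2, Branch=T36): rows 7, 14, 16 → Rep takes values {3, 9, 11} — violation
(Balance=7, Branch=T54): rows 8, 12, 17, 18 → Rep = 2, 2, 2, 2 ✓
(Balance=10, Branch=T81): row 11 → Rep = 11 ✓
(Balance=8, Branch=T36): row 15 → Rep = 3 ✓
Two rows agree on {Balance, Branch} but differ on Rep, so {Balance, Branch} → Rep does not hold.

No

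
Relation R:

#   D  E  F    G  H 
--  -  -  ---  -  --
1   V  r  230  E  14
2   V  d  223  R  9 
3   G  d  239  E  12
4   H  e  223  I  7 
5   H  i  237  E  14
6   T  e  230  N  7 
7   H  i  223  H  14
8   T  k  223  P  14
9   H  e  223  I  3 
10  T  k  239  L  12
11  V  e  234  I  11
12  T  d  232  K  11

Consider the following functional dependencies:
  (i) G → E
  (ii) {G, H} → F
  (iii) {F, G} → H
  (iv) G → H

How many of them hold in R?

(i) G → E: G=E: rows 1, 3, 5 → E takes values {r, d, i} — violation — fails.
(ii) {G, H} → F: (G=E, H=14): rows 1, 5 → F takes values {230, 237} — violation — fails.
(iii) {F, G} → H: (F=223, G=I): rows 4, 9 → H takes values {7, 3} — violation — fails.
(iv) G → H: G=E: rows 1, 3, 5 → H takes values {14, 12} — violation; G=I: rows 4, 9, 11 → H takes values {7, 3, 11} — violation — fails.
None of the 4 dependencies hold.

0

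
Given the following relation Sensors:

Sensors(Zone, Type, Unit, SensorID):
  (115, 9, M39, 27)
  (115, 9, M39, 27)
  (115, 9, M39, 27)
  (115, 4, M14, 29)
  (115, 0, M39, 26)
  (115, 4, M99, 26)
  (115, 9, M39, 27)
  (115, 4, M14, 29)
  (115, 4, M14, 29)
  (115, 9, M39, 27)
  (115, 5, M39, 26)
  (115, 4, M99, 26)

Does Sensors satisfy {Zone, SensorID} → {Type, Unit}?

No

(Zone=115, SensorID=27): 5 rows → {Type,Unit} = (9, M39), (9, M39), (9, M39), (9, M39), (9, M39) ✓
(Zone=115, SensorID=29): 3 rows → {Type,Unit} = (4, M14), (4, M14), (4, M14) ✓
(Zone=115, SensorID=26): 4 rows → {Type,Unit} takes values {(0, M39), (4, M99), (5, M39)} — violation
Two rows agree on {Zone, SensorID} but differ on {Type, Unit}, so {Zone, SensorID} → {Type, Unit} does not hold.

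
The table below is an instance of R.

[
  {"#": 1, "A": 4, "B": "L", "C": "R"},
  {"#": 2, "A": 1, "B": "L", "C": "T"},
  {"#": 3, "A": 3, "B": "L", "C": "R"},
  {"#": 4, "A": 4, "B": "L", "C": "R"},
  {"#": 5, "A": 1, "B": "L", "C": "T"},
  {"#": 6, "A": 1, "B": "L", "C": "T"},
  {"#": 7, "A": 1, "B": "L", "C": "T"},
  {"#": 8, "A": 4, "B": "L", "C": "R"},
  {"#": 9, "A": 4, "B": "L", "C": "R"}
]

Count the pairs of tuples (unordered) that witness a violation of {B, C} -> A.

4

(B=L, C=R): violating pairs (1,3), (3,4), (3,8), (3,9) — 4 pairs.
(B=L, C=T): all 4 rows agree on A — 0 pairs.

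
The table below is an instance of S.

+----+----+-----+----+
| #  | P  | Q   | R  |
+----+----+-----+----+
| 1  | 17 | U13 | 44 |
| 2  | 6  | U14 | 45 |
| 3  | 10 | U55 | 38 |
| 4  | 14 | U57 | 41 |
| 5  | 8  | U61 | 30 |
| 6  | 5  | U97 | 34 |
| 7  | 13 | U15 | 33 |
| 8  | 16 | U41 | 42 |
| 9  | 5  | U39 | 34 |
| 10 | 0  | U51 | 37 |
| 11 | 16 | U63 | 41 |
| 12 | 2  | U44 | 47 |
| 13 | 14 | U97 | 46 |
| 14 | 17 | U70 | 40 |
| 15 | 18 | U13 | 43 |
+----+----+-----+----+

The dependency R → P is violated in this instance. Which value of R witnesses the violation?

41

R=44: row 1 → P = 17 ✓
R=45: row 2 → P = 6 ✓
R=38: row 3 → P = 10 ✓
R=41: rows 4, 11 → P takes values {14, 16} — violation
R=30: row 5 → P = 8 ✓
R=34: rows 6, 9 → P = 5, 5 ✓
R=33: row 7 → P = 13 ✓
R=42: row 8 → P = 16 ✓
R=37: row 10 → P = 0 ✓
R=47: row 12 → P = 2 ✓
R=46: row 13 → P = 14 ✓
R=40: row 14 → P = 17 ✓
R=43: row 15 → P = 18 ✓
The only R value with inconsistent P is R=41.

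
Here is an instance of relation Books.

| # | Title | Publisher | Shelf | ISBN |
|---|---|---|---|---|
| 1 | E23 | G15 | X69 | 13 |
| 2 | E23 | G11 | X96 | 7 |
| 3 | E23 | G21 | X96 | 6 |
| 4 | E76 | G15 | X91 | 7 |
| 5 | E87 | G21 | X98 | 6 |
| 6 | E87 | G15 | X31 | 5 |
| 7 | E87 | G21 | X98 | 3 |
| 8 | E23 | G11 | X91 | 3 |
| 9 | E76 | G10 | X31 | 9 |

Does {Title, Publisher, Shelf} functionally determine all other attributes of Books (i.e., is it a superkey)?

Rows 5 and 7 have the same {Title, Publisher, Shelf} value (Title=E87, Publisher=G21, Shelf=X98) but are distinct tuples, so {Title, Publisher, Shelf} does not determine every attribute — not a superkey.

No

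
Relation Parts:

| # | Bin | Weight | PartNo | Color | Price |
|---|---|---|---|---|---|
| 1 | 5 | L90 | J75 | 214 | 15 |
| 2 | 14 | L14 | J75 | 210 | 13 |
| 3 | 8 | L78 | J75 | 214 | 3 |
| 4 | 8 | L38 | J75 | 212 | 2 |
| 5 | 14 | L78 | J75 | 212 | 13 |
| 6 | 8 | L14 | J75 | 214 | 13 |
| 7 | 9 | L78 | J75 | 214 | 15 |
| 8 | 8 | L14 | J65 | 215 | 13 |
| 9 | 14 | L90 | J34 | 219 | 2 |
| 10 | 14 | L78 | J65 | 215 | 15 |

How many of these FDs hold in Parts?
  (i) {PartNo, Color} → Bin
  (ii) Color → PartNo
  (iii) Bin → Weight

(i) {PartNo, Color} → Bin: (PartNo=J75, Color=214): rows 1, 3, 6, 7 → Bin takes values {5, 8, 9} — violation; (PartNo=J75, Color=212): rows 4, 5 → Bin takes values {8, 14} — violation; (PartNo=J65, Color=215): rows 8, 10 → Bin takes values {8, 14} — violation — fails.
(ii) Color → PartNo: every LHS value maps to a single RHS value — holds.
(iii) Bin → Weight: Bin=14: rows 2, 5, 9, 10 → Weight takes values {L14, L78, L90} — violation; Bin=8: rows 3, 4, 6, 8 → Weight takes values {L78, L38, L14} — violation — fails.
1 of the 3 dependencies holds.

1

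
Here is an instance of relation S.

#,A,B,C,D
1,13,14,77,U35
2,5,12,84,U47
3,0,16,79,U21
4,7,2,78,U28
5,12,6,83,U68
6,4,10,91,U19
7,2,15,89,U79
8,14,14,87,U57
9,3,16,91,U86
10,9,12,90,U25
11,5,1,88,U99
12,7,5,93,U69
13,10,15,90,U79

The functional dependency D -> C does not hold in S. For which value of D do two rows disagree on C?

D=U35: row 1 → C = 77 ✓
D=U47: row 2 → C = 84 ✓
D=U21: row 3 → C = 79 ✓
D=U28: row 4 → C = 78 ✓
D=U68: row 5 → C = 83 ✓
D=U19: row 6 → C = 91 ✓
D=U79: rows 7, 13 → C takes values {89, 90} — violation
D=U57: row 8 → C = 87 ✓
D=U86: row 9 → C = 91 ✓
D=U25: row 10 → C = 90 ✓
D=U99: row 11 → C = 88 ✓
D=U69: row 12 → C = 93 ✓
The only D value with inconsistent C is D=U79.

U79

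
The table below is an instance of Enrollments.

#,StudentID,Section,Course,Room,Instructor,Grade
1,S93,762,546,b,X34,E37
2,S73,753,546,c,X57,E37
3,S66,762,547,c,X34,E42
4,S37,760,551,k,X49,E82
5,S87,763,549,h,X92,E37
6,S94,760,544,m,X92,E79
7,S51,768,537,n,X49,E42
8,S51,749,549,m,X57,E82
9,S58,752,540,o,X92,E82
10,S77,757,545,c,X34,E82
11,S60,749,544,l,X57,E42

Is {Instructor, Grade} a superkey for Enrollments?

Yes

All 11 rows have distinct {Instructor, Grade} values, so {Instructor, Grade} → (all attributes) holds and {Instructor, Grade} is a superkey.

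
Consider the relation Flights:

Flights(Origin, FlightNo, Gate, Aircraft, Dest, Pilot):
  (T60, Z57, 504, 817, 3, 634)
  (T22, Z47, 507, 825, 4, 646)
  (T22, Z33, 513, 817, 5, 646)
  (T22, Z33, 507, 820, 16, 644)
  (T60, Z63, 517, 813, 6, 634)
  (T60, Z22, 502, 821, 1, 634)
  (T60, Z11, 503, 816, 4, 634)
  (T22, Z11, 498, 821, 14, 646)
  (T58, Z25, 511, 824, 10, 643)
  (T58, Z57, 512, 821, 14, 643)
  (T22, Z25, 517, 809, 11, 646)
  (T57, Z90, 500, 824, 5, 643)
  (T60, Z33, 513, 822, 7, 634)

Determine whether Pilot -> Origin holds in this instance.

Pilot=634: 5 rows → Origin = T60, T60, T60, T60, T60 ✓
Pilot=646: 4 rows → Origin = T22, T22, T22, T22 ✓
Pilot=644: 1 row → Origin = T22 ✓
Pilot=643: 3 rows → Origin takes values {T58, T57} — violation
Two rows agree on Pilot but differ on Origin, so Pilot -> Origin does not hold.

No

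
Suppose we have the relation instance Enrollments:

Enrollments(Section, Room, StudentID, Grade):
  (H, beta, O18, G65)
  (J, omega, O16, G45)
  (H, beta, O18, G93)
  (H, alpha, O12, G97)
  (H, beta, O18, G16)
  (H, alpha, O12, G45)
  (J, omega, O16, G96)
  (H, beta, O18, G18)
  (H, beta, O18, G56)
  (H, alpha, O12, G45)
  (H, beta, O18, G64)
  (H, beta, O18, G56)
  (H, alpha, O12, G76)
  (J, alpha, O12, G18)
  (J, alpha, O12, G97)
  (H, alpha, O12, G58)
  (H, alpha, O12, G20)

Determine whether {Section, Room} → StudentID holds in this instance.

Yes

(Section=H, Room=beta): 7 rows → StudentID = O18, O18, O18, O18, O18, O18, O18 ✓
(Section=J, Room=omega): 2 rows → StudentID = O16, O16 ✓
(Section=H, Room=alpha): 6 rows → StudentID = O12, O12, O12, O12, O12, O12 ✓
(Section=J, Room=alpha): 2 rows → StudentID = O12, O12 ✓
Every {Section, Room} value is associated with a single StudentID value, so {Section, Room} → StudentID holds.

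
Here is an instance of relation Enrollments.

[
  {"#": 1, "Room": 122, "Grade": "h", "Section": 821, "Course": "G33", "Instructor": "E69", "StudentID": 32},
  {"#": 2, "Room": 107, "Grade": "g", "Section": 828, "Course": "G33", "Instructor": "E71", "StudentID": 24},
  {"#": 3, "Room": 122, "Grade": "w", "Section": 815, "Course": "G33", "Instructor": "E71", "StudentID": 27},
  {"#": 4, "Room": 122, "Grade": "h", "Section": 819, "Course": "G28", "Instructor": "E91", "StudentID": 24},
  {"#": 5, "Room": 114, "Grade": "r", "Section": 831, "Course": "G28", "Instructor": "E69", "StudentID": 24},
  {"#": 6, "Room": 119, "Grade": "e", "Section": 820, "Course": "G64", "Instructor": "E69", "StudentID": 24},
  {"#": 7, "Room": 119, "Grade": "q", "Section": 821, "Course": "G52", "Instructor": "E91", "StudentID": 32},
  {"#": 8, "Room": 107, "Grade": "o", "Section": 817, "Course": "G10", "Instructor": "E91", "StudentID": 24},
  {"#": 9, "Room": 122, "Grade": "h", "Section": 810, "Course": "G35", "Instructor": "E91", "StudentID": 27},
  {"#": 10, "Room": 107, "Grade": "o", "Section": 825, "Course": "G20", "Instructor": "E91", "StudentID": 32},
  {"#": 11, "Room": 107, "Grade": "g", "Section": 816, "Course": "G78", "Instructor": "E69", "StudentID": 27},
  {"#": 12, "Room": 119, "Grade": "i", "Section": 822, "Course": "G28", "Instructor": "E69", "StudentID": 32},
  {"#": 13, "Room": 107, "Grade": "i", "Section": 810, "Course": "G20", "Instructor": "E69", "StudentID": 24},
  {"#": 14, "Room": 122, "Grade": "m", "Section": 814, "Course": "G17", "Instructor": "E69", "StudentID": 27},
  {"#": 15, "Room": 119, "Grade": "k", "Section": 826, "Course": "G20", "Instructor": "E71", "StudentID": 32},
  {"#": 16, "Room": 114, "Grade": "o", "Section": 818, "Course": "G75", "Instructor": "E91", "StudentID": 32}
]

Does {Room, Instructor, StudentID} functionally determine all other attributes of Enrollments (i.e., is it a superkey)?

All 16 rows have distinct {Room, Instructor, StudentID} values, so {Room, Instructor, StudentID} → (all attributes) holds and {Room, Instructor, StudentID} is a superkey.

Yes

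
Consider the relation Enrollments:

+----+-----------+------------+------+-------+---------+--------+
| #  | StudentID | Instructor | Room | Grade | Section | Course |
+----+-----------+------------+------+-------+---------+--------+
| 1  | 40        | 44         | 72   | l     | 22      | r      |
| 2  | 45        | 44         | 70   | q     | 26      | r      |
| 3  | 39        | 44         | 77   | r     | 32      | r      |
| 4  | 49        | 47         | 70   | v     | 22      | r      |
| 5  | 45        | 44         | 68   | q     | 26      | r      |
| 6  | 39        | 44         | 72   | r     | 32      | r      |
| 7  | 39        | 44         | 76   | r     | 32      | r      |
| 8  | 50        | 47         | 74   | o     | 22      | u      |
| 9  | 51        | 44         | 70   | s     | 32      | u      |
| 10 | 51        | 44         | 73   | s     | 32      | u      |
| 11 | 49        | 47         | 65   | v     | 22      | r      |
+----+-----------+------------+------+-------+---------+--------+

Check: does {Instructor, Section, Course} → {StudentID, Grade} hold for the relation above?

Yes

(Instructor=44, Section=22, Course=r): row 1 → {StudentID,Grade} = (40, l) ✓
(Instructor=44, Section=26, Course=r): rows 2, 5 → {StudentID,Grade} = (45, q), (45, q) ✓
(Instructor=44, Section=32, Course=r): rows 3, 6, 7 → {StudentID,Grade} = (39, r), (39, r), (39, r) ✓
(Instructor=47, Section=22, Course=r): rows 4, 11 → {StudentID,Grade} = (49, v), (49, v) ✓
(Instructor=47, Section=22, Course=u): row 8 → {StudentID,Grade} = (50, o) ✓
(Instructor=44, Section=32, Course=u): rows 9, 10 → {StudentID,Grade} = (51, s), (51, s) ✓
Every {Instructor, Section, Course} value is associated with a single {StudentID, Grade} value, so {Instructor, Section, Course} → {StudentID, Grade} holds.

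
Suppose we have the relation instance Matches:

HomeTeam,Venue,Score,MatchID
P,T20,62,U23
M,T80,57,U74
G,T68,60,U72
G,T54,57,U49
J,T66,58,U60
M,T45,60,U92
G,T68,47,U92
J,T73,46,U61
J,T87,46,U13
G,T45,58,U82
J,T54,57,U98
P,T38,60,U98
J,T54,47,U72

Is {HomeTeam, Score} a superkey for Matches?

Two distinct rows share (HomeTeam=J, Score=46), so {HomeTeam, Score} does not determine every attribute — not a superkey.

No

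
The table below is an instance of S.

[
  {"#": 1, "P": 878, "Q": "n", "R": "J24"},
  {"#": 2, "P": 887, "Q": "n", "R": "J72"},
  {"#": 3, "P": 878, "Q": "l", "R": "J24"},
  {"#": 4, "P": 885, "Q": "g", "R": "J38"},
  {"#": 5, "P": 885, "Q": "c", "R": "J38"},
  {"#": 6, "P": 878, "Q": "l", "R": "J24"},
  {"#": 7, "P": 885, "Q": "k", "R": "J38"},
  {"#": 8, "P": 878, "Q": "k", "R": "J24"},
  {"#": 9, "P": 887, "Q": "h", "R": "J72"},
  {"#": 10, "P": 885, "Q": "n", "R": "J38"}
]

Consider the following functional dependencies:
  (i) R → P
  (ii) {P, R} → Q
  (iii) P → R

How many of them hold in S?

(i) R → P: every LHS value maps to a single RHS value — holds.
(ii) {P, R} → Q: (P=878, R=J24): rows 1, 3, 6, 8 → Q takes values {n, l, k} — violation; (P=887, R=J72): rows 2, 9 → Q takes values {n, h} — violation; (P=885, R=J38): rows 4, 5, 7, 10 → Q takes values {g, c, k, n} — violation — fails.
(iii) P → R: every LHS value maps to a single RHS value — holds.
2 of the 3 dependencies hold.

2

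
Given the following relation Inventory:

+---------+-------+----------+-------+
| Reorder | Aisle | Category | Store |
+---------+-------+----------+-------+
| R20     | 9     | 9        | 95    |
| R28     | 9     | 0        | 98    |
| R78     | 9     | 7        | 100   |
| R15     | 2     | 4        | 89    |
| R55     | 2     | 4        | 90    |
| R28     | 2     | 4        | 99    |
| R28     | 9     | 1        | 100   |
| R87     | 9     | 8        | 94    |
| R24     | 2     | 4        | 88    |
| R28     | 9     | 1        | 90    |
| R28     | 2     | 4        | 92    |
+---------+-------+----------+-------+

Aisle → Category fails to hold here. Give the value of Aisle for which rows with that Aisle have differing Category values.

9

Aisle=9: 6 rows → Category takes values {9, 0, 7, 1, 8} — violation
Aisle=2: 5 rows → Category = 4, 4, 4, 4, 4 ✓
The only Aisle value with inconsistent Category is Aisle=9.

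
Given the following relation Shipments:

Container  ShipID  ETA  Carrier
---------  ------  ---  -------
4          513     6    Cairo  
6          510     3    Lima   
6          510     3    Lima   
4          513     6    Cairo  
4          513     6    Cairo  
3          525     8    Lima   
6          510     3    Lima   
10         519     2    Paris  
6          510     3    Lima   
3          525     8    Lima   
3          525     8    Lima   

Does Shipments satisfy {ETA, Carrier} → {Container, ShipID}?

(ETA=6, Carrier=Cairo): 3 rows → {Container,ShipID} = (4, 513), (4, 513), (4, 513) ✓
(ETA=3, Carrier=Lima): 4 rows → {Container,ShipID} = (6, 510), (6, 510), (6, 510), (6, 510) ✓
(ETA=8, Carrier=Lima): 3 rows → {Container,ShipID} = (3, 525), (3, 525), (3, 525) ✓
(ETA=2, Carrier=Paris): 1 row → {Container,ShipID} = (10, 519) ✓
Every {ETA, Carrier} value is associated with a single {Container, ShipID} value, so {ETA, Carrier} → {Container, ShipID} holds.

Yes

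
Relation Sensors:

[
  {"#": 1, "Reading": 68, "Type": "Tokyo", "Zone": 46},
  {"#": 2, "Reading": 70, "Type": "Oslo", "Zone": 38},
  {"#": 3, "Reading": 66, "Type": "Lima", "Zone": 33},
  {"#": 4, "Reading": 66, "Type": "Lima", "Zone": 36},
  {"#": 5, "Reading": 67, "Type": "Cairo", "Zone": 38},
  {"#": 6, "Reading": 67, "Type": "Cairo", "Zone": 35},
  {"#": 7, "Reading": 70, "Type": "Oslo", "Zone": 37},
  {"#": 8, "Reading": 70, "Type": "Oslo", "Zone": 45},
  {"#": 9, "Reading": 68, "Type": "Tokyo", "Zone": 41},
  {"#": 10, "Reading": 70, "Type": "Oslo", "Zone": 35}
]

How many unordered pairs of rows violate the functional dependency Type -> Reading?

0

Type=Tokyo: all 2 rows agree on Reading — 0 pairs.
Type=Oslo: all 4 rows agree on Reading — 0 pairs.
Type=Lima: all 2 rows agree on Reading — 0 pairs.
Type=Cairo: all 2 rows agree on Reading — 0 pairs.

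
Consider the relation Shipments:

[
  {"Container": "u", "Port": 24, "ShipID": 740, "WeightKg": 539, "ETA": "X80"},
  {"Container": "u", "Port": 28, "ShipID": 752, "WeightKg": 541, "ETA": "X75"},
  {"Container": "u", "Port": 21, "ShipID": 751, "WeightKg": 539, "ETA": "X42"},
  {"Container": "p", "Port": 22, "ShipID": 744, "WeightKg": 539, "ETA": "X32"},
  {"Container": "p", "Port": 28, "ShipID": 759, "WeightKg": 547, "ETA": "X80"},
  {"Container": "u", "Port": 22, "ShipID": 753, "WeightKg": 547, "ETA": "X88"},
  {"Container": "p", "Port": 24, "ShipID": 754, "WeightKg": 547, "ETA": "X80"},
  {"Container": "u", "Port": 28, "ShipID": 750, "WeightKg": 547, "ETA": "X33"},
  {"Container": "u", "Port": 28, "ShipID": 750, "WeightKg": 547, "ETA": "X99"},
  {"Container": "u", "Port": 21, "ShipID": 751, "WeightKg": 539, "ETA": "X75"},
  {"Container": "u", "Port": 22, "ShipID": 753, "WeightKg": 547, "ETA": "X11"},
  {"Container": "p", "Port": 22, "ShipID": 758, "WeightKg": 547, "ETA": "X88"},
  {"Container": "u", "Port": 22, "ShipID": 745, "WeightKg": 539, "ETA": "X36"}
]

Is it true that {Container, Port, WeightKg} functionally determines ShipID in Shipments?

Yes

(Container=u, Port=24, WeightKg=539): 1 row → ShipID = 740 ✓
(Container=u, Port=28, WeightKg=541): 1 row → ShipID = 752 ✓
(Container=u, Port=21, WeightKg=539): 2 rows → ShipID = 751, 751 ✓
(Container=p, Port=22, WeightKg=539): 1 row → ShipID = 744 ✓
(Container=p, Port=28, WeightKg=547): 1 row → ShipID = 759 ✓
(Container=u, Port=22, WeightKg=547): 2 rows → ShipID = 753, 753 ✓
(Container=p, Port=24, WeightKg=547): 1 row → ShipID = 754 ✓
(Container=u, Port=28, WeightKg=547): 2 rows → ShipID = 750, 750 ✓
(Container=p, Port=22, WeightKg=547): 1 row → ShipID = 758 ✓
(Container=u, Port=22, WeightKg=539): 1 row → ShipID = 745 ✓
Every {Container, Port, WeightKg} value is associated with a single ShipID value, so {Container, Port, WeightKg} → ShipID holds.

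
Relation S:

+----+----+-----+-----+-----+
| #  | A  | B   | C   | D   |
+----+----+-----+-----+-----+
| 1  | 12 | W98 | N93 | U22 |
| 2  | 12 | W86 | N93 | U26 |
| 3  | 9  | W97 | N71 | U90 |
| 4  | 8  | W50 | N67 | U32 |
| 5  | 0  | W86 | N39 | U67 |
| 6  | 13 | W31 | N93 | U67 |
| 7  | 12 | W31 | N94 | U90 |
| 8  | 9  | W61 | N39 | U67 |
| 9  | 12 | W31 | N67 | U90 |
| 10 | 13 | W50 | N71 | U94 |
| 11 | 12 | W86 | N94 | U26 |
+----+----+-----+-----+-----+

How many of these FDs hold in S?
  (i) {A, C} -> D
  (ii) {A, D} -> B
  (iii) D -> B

(i) {A, C} -> D: (A=12, C=N93): rows 1, 2 → D takes values {U22, U26} — violation; (A=12, C=N94): rows 7, 11 → D takes values {U90, U26} — violation — fails.
(ii) {A, D} -> B: every LHS value maps to a single RHS value — holds.
(iii) D -> B: D=U90: rows 3, 7, 9 → B takes values {W97, W31} — violation; D=U67: rows 5, 6, 8 → B takes values {W86, W31, W61} — violation — fails.
1 of the 3 dependencies holds.

1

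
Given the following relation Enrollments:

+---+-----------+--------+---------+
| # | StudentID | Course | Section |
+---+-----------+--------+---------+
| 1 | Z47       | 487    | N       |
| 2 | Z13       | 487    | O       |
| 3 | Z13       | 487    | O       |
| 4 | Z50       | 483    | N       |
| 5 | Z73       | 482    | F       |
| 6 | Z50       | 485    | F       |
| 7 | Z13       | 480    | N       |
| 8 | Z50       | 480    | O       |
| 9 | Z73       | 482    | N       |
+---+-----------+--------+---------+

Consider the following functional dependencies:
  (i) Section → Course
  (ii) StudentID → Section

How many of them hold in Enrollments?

0

(i) Section → Course: Section=N: rows 1, 4, 7, 9 → Course takes values {487, 483, 480, 482} — violation; Section=O: rows 2, 3, 8 → Course takes values {487, 480} — violation; Section=F: rows 5, 6 → Course takes values {482, 485} — violation — fails.
(ii) StudentID → Section: StudentID=Z13: rows 2, 3, 7 → Section takes values {O, N} — violation; StudentID=Z50: rows 4, 6, 8 → Section takes values {N, F, O} — violation; StudentID=Z73: rows 5, 9 → Section takes values {F, N} — violation — fails.
None of the 2 dependencies hold.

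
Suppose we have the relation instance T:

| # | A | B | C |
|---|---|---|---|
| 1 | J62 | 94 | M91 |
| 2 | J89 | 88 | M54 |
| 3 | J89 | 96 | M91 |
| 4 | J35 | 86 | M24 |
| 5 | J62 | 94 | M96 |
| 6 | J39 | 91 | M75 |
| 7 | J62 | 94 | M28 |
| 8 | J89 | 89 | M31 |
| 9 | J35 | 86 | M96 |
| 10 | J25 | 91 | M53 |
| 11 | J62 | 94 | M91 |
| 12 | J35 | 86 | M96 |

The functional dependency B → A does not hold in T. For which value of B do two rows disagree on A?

B=94: rows 1, 5, 7, 11 → A = J62, J62, J62, J62 ✓
B=88: row 2 → A = J89 ✓
B=96: row 3 → A = J89 ✓
B=86: rows 4, 9, 12 → A = J35, J35, J35 ✓
B=91: rows 6, 10 → A takes values {J39, J25} — violation
B=89: row 8 → A = J89 ✓
The only B value with inconsistent A is B=91.

91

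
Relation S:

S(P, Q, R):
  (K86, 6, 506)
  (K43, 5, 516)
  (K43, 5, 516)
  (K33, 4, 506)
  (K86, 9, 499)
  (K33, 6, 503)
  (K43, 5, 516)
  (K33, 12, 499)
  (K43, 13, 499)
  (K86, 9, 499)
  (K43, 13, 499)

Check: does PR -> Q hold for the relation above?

(P=K86, R=506): 1 row → Q = 6 ✓
(P=K43, R=516): 3 rows → Q = 5, 5, 5 ✓
(P=K33, R=506): 1 row → Q = 4 ✓
(P=K86, R=499): 2 rows → Q = 9, 9 ✓
(P=K33, R=503): 1 row → Q = 6 ✓
(P=K33, R=499): 1 row → Q = 12 ✓
(P=K43, R=499): 2 rows → Q = 13, 13 ✓
Every PR value is associated with a single Q value, so PR -> Q holds.

Yes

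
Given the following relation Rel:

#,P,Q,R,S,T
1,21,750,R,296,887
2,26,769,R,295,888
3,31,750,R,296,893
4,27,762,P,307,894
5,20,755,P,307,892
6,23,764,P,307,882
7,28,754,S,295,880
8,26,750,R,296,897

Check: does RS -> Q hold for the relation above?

No

(R=R, S=296): rows 1, 3, 8 → Q = 750, 750, 750 ✓
(R=R, S=295): row 2 → Q = 769 ✓
(R=P, S=307): rows 4, 5, 6 → Q takes values {762, 755, 764} — violation
(R=S, S=295): row 7 → Q = 754 ✓
Two rows agree on RS but differ on Q, so RS -> Q does not hold.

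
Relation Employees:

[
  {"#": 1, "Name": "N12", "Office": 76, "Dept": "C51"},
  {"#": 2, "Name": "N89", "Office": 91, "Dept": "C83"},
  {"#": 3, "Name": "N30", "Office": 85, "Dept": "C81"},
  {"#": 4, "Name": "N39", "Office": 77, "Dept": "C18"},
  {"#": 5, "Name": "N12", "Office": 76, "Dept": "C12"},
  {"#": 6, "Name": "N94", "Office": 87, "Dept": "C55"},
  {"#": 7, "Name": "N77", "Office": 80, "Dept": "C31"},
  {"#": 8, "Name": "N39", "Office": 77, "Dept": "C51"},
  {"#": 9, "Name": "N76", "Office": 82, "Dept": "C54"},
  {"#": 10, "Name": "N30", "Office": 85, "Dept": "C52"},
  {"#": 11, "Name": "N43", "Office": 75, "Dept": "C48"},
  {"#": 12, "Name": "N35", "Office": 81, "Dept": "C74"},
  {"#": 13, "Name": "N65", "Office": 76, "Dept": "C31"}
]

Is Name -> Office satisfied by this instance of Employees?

Name=N12: rows 1, 5 → Office = 76, 76 ✓
Name=N89: row 2 → Office = 91 ✓
Name=N30: rows 3, 10 → Office = 85, 85 ✓
Name=N39: rows 4, 8 → Office = 77, 77 ✓
Name=N94: row 6 → Office = 87 ✓
Name=N77: row 7 → Office = 80 ✓
Name=N76: row 9 → Office = 82 ✓
Name=N43: row 11 → Office = 75 ✓
Name=N35: row 12 → Office = 81 ✓
Name=N65: row 13 → Office = 76 ✓
Every Name value is associated with a single Office value, so Name -> Office holds.

Yes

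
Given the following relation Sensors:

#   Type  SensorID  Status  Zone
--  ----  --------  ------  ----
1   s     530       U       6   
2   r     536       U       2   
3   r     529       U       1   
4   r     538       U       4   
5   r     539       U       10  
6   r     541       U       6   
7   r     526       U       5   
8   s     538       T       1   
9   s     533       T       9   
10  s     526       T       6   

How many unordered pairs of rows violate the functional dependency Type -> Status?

3

Type=s: violating pairs (1,8), (1,9), (1,10) — 3 pairs.
Type=r: all 6 rows agree on Status — 0 pairs.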